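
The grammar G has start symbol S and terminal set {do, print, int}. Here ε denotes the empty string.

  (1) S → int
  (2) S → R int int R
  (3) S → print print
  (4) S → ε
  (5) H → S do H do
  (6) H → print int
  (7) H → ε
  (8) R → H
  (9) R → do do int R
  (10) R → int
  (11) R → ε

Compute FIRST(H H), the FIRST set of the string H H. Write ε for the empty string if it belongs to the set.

{ε, do, int, print}

FIRST(S) = {ε, do, int, print}  (via R int int R)
FIRST(H) = {ε, do, int, print}  (via S do H do)
FIRST(R) = {ε, do, int, print}  (via H)
FIRST(H H): take FIRST of each symbol in turn, carrying on past any symbol whose FIRST contains ε; result {ε, do, int, print}.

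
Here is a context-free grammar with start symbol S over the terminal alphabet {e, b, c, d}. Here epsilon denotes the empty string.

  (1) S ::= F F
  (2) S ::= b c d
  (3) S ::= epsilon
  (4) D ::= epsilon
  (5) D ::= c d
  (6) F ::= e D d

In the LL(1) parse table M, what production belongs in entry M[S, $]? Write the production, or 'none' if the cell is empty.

FIRST(D) = {epsilon, c}
FIRST(F) = {e}
FIRST(S) = {epsilon, b, e}  (via F F)
FOLLOW(S) includes $ since S is the start symbol.
FOLLOW(S): S appears on no right-hand side. Thus FOLLOW(S) = {$}.
For S ::= F F: FIRST(F F) = {e}, so it goes in M[S, t] for t ∈ {e}.
For S ::= b c d: FIRST(b c d) = {b}, so it goes in M[S, t] for t ∈ {b}.
For S ::= epsilon: FIRST(epsilon) = {epsilon}, so it goes in M[S, t] for t ∈ {}; since epsilon ∈ FIRST, also for every t ∈ FOLLOW(S) = {$}.

S ::= epsilon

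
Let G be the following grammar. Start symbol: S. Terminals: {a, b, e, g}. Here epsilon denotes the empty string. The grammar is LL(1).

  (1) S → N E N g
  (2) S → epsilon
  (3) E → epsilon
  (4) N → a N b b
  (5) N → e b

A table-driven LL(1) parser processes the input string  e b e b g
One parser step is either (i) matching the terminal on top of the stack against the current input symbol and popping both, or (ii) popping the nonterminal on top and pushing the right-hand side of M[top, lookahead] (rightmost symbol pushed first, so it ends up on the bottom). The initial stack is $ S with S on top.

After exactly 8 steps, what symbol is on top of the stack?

g

step 1: stack=$ S  input=e b e b g $  — expand S → N E N g
step 2: stack=$ g N E N  input=e b e b g $  — expand N → e b
step 3: stack=$ g N E b e  input=e b e b g $  — match e
step 4: stack=$ g N E b  input=b e b g $  — match b
step 5: stack=$ g N E  input=e b g $  — expand E → epsilon
step 6: stack=$ g N  input=e b g $  — expand N → e b
step 7: stack=$ g b e  input=e b g $  — match e
step 8: stack=$ g b  input=b g $  — match b
Stack after step 8: $ g (top = g).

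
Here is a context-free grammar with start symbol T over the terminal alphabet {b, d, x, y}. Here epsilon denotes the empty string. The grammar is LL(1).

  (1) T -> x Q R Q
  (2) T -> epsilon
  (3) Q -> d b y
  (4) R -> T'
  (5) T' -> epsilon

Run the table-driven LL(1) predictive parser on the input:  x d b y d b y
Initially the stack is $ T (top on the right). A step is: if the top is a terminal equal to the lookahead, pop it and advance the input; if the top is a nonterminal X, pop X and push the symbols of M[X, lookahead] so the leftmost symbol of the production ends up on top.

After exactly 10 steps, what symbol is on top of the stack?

b

      Stack        Input            Action
   1  $ T          x d b y d b y $  expand T -> x Q R Q
   2  $ Q R Q x    x d b y d b y $  match x
   3  $ Q R Q      d b y d b y $    expand Q -> d b y
   4  $ Q R y b d  d b y d b y $    match d
   5  $ Q R y b    b y d b y $      match b
   6  $ Q R y      y d b y $        match y
   7  $ Q R        d b y $          expand R -> T'
   8  $ Q T'       d b y $          expand T' -> epsilon
   9  $ Q          d b y $          expand Q -> d b y
  10  $ y b d      d b y $          match d
Stack after step 10: $ y b (top = b).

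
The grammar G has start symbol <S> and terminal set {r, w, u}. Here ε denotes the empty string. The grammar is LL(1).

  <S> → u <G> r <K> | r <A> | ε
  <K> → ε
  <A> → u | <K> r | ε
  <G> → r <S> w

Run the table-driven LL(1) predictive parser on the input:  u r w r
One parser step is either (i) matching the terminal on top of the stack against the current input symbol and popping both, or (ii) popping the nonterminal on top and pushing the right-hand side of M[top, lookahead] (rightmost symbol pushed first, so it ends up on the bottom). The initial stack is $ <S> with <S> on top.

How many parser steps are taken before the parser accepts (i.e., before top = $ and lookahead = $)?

step 1: stack=$ <S>  input=u r w r $  — expand <S> → u <G> r <K>
step 2: stack=$ <K> r <G> u  input=u r w r $  — match u
step 3: stack=$ <K> r <G>  input=r w r $  — expand <G> → r <S> w
step 4: stack=$ <K> r w <S> r  input=r w r $  — match r
step 5: stack=$ <K> r w <S>  input=w r $  — expand <S> → ε
step 6: stack=$ <K> r w  input=w r $  — match w
step 7: stack=$ <K> r  input=r $  — match r
step 8: stack=$ <K>  input=$  — expand <K> → ε
Accept reached after 8 steps.

8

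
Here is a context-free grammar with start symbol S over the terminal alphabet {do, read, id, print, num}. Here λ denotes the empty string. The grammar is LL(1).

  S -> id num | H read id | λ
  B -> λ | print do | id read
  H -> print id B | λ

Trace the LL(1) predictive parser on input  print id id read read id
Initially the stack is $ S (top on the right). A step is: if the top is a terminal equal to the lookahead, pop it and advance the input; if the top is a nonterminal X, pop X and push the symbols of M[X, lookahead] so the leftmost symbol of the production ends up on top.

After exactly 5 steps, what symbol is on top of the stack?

     Stack                 Input                       Action
  1  $ S                   print id id read read id $  expand S -> H read id
  2  $ id read H           print id id read read id $  expand H -> print id B
  3  $ id read B id print  print id id read read id $  match print
  4  $ id read B id        id id read read id $        match id
  5  $ id read B           id read read id $           expand B -> id read
Stack after step 5: $ id read read id (top = id).

id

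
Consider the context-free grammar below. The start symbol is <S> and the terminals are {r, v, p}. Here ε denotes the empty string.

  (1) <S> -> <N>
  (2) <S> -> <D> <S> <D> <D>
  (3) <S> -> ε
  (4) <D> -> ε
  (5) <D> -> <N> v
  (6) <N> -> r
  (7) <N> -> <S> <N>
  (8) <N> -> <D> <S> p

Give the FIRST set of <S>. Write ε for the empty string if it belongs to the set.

{ε, p, r}

FIRST(<S>) = {ε, p, r}  (via <N>, <D> <S> <D> <D>)
FIRST(<D>) = {ε, p, r}  (via <N> v)
FIRST(<N>) = {p, r}  (via <S> <N>, <D> <S> p)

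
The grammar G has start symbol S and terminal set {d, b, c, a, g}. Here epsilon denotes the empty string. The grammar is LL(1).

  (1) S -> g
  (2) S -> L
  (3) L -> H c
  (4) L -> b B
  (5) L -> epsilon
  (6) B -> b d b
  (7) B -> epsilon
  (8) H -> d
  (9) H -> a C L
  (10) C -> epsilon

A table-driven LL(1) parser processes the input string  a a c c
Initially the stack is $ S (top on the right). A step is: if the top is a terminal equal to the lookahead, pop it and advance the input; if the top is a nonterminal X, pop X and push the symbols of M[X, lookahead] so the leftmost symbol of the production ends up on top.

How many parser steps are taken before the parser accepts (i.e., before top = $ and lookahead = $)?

      Stack        Input      Action
   1  $ S          a a c c $  expand S -> L
   2  $ L          a a c c $  expand L -> H c
   3  $ c H        a a c c $  expand H -> a C L
   4  $ c L C a    a a c c $  match a
   5  $ c L C      a c c $    expand C -> epsilon
   6  $ c L        a c c $    expand L -> H c
   7  $ c c H      a c c $    expand H -> a C L
   8  $ c c L C a  a c c $    match a
   9  $ c c L C    c c $      expand C -> epsilon
  10  $ c c L      c c $      expand L -> epsilon
  11  $ c c        c c $      match c
  12  $ c          c $        match c
Accept reached after 12 steps.

12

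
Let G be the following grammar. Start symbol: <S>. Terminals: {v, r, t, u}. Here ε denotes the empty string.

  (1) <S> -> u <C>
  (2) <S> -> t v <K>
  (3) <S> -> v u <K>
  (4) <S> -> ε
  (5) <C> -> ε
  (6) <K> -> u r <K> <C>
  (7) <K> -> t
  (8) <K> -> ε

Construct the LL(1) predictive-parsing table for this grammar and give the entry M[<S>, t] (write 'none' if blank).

FIRST(<S>): from <S>->u <C> we get {u}; from <S>->t v <K> we get {t}; from <S>->v u <K> we get {v}; from <S>->ε we get {ε}. So FIRST(<S>) = {ε, t, u, v}.
FIRST(<C>): from <C>->ε we get {ε}. So FIRST(<C>) = {ε}.
FIRST(<K>): from <K>->u r <K> <C> we get {u}; from <K>->t we get {t}; from <K>->ε we get {ε}. So FIRST(<K>) = {ε, t, u}.
FOLLOW(<S>) includes $ since <S> is the start symbol.
FOLLOW(<S>): <S> appears on no right-hand side. Thus FOLLOW(<S>) = {$}.
For <S> -> u <C>: FIRST(u <C>) = {u}, so it goes in M[<S>, t] for t ∈ {u}.
For <S> -> t v <K>: FIRST(t v <K>) = {t}, so it goes in M[<S>, t] for t ∈ {t}.
For <S> -> v u <K>: FIRST(v u <K>) = {v}, so it goes in M[<S>, t] for t ∈ {v}.
For <S> -> ε: FIRST(ε) = {ε}, so it goes in M[<S>, t] for t ∈ {}; since ε ∈ FIRST, also for every t ∈ FOLLOW(<S>) = {$}.

<S> -> t v <K>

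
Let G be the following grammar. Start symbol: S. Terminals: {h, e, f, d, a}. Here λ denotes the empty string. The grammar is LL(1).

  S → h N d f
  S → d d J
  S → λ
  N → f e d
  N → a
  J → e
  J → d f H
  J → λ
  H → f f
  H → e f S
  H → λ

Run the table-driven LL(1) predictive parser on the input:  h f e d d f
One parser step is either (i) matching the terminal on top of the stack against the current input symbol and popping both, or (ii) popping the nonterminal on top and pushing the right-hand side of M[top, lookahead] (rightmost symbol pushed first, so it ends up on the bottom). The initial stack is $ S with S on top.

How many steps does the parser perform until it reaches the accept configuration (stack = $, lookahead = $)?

step 1: stack=$ S  input=h f e d d f $  — expand S → h N d f
step 2: stack=$ f d N h  input=h f e d d f $  — match h
step 3: stack=$ f d N  input=f e d d f $  — expand N → f e d
step 4: stack=$ f d d e f  input=f e d d f $  — match f
step 5: stack=$ f d d e  input=e d d f $  — match e
step 6: stack=$ f d d  input=d d f $  — match d
step 7: stack=$ f d  input=d f $  — match d
step 8: stack=$ f  input=f $  — match f
Accept reached after 8 steps.

8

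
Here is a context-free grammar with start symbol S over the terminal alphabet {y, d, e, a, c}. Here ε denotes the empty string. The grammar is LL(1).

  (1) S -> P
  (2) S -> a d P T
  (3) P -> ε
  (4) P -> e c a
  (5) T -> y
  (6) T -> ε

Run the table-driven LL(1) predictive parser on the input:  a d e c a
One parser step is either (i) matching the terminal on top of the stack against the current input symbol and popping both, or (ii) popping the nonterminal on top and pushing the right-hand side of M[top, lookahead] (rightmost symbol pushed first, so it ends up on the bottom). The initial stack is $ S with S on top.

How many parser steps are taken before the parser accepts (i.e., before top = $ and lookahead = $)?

8

     Stack      Input        Action
  1  $ S        a d e c a $  expand S -> a d P T
  2  $ T P d a  a d e c a $  match a
  3  $ T P d    d e c a $    match d
  4  $ T P      e c a $      expand P -> e c a
  5  $ T a c e  e c a $      match e
  6  $ T a c    c a $        match c
  7  $ T a      a $          match a
  8  $ T        $            expand T -> ε
Accept reached after 8 steps.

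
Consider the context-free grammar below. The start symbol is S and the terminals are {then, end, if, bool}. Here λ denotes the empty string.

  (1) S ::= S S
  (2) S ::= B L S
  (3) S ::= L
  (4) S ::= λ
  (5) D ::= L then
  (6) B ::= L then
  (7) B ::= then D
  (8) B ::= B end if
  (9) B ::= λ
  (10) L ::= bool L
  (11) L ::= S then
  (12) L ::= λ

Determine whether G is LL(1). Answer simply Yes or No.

No

FIRST(S) = {λ, bool, end, then}
FIRST(D) = {bool, end, then}
FIRST(B) = {λ, bool, end, then}
FIRST(L) = {λ, bool, end, then}
FOLLOW(S) = {$, bool, end, then}
FOLLOW(D) = {$, bool, end, then}
FOLLOW(B) = {$, bool, end, then}
FOLLOW(L) = {$, bool, end, then}
Cell M[B, bool] receives both B ::= L then and B ::= B end if and B ::= λ — the grammar is not LL(1).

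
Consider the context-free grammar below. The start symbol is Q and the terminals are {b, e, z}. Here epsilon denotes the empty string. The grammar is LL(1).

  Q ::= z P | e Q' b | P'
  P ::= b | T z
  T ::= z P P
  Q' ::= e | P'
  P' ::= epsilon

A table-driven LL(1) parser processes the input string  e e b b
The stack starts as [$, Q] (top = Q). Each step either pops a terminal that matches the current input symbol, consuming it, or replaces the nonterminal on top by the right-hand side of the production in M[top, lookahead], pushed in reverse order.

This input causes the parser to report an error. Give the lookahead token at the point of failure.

b

step 1: stack=$ Q  input=e e b b $  — expand Q ::= e Q' b
step 2: stack=$ b Q' e  input=e e b b $  — match e
step 3: stack=$ b Q'  input=e b b $  — expand Q' ::= e
step 4: stack=$ b e  input=e b b $  — match e
step 5: stack=$ b  input=b b $  — match b
step 6: stack=$  input=b $  — error: stack empty but input remains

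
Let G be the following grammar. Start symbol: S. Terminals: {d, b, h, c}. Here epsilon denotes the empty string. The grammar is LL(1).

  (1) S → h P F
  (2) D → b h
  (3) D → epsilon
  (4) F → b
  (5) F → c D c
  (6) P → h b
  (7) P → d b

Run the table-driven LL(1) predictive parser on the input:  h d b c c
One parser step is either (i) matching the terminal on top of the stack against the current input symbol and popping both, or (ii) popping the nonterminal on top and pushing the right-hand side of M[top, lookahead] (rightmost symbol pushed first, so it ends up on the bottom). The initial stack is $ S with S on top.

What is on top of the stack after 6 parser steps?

c

step 1: stack=$ S  input=h d b c c $  — expand S → h P F
step 2: stack=$ F P h  input=h d b c c $  — match h
step 3: stack=$ F P  input=d b c c $  — expand P → d b
step 4: stack=$ F b d  input=d b c c $  — match d
step 5: stack=$ F b  input=b c c $  — match b
step 6: stack=$ F  input=c c $  — expand F → c D c
Stack after step 6: $ c D c (top = c).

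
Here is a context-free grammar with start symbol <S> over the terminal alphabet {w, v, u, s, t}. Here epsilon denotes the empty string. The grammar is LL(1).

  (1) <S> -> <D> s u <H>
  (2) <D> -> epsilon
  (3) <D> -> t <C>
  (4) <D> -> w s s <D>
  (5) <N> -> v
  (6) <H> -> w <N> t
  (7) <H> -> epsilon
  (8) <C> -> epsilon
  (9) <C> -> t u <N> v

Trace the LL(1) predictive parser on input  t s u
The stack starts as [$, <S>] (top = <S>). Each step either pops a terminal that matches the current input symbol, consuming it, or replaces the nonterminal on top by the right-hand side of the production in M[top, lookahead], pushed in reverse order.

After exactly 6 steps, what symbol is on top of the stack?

<H>

     Stack            Input    Action
  1  $ <S>            t s u $  expand <S> -> <D> s u <H>
  2  $ <H> u s <D>    t s u $  expand <D> -> t <C>
  3  $ <H> u s <C> t  t s u $  match t
  4  $ <H> u s <C>    s u $    expand <C> -> epsilon
  5  $ <H> u s        s u $    match s
  6  $ <H> u          u $      match u
Stack after step 6: $ <H> (top = <H>).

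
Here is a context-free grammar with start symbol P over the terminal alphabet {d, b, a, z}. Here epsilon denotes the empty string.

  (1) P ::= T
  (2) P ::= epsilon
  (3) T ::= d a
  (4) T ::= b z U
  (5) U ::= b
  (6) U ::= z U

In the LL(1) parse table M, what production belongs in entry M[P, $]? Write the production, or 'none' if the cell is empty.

P ::= epsilon

FIRST(T): from T::=d a we get {d}; from T::=b z U we get {b}. So FIRST(T) = {b, d}.
FIRST(U): from U::=b we get {b}; from U::=z U we get {z}. So FIRST(U) = {b, z}.
FIRST(P): from P::=T we get {b, d}; from P::=epsilon we get {epsilon}. So FIRST(P) = {epsilon, b, d}.
FOLLOW(P) includes $ since P is the start symbol.
FOLLOW(P): P appears on no right-hand side. Thus FOLLOW(P) = {$}.
For P ::= T: FIRST(T) = {b, d}, so it goes in M[P, t] for t ∈ {b, d}.
For P ::= epsilon: FIRST(epsilon) = {epsilon}, so it goes in M[P, t] for t ∈ {}; since epsilon ∈ FIRST, also for every t ∈ FOLLOW(P) = {$}.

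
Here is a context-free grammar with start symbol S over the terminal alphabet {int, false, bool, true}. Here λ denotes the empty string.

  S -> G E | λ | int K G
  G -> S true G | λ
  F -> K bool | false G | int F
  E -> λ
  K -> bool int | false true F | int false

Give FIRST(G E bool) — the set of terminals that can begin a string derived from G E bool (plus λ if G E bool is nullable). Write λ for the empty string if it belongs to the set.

FIRST(E): from E->λ we get {λ}. So FIRST(E) = {λ}.
FIRST(K): from K->bool int we get {bool}; from K->false true F we get {false}; from K->int false we get {int}. So FIRST(K) = {bool, false, int}.
FIRST(F): from F->K bool we get {bool, false, int}; from F->false G we get {false}; from F->int F we get {int}. So FIRST(F) = {bool, false, int}.
FIRST(S): from S->G E we get {λ, int, true}; from S->λ we get {λ}; from S->int K G we get {int}. So FIRST(S) = {λ, int, true}.
FIRST(G): from G->S true G we get {int, true}; from G->λ we get {λ}. So FIRST(G) = {λ, int, true}.
FIRST(G E bool): take FIRST of each symbol in turn, carrying on past any symbol whose FIRST contains λ; result {bool, int, true}.

{bool, int, true}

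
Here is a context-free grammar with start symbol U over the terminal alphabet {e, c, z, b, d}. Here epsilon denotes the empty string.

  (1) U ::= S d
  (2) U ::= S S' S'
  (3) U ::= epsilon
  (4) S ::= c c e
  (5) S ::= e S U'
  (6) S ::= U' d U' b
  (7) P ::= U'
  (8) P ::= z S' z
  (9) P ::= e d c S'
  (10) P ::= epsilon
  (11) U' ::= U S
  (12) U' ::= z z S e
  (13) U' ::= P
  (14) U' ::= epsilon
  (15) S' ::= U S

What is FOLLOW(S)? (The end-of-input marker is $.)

FIRST(U): from U::=S d we get {c, d, e, z}; from U::=S S' S' we get {c, d, e, z}; from U::=epsilon we get {epsilon}. So FIRST(U) = {epsilon, c, d, e, z}.
FIRST(S): from S::=c c e we get {c}; from S::=e S U' we get {e}; from S::=U' d U' b we get {c, d, e, z}. So FIRST(S) = {c, d, e, z}.
FIRST(S'): from S'::=U S we get {c, d, e, z}. So FIRST(S') = {c, d, e, z}.
FIRST(P): from P::=U' we get {epsilon, c, d, e, z}; from P::=z S' z we get {z}; from P::=e d c S' we get {e}; from P::=epsilon we get {epsilon}. So FIRST(P) = {epsilon, c, d, e, z}.
FIRST(U'): from U'::=U S we get {c, d, e, z}; from U'::=z z S e we get {z}; from U'::=P we get {epsilon, c, d, e, z}; from U'::=epsilon we get {epsilon}. So FIRST(U') = {epsilon, c, d, e, z}.
FOLLOW(U) includes $ since U is the start symbol.
FOLLOW(U): in U'::=U S, U is followed by S with FIRST {c, d, e, z}; in S'::=U S, U is followed by S with FIRST {c, d, e, z}. Thus FOLLOW(U) = {$, c, d, e, z}.
FOLLOW(S): in U::=S d, S is followed by d with FIRST {d}; in U::=S S' S', S is followed by S' S' with FIRST {c, d, e, z}; in S::=e S U', S is followed by U' with FIRST {epsilon, c, d, e, z}; in S::=e S U', the suffix after S is nullable (adds nothing new); in U'::=U S, the suffix after S is empty, so FOLLOW(S) ⊇ FOLLOW(U') = {$, b, c, d, e, z}; in U'::=z z S e, S is followed by e with FIRST {e}; in S'::=U S, the suffix after S is empty, so FOLLOW(S) ⊇ FOLLOW(S') = {$, b, c, d, e, z}. Thus FOLLOW(S) = {$, b, c, d, e, z}.
FOLLOW(P): in U'::=P, the suffix after P is empty, so FOLLOW(P) ⊇ FOLLOW(U') = {$, b, c, d, e, z}. Thus FOLLOW(P) = {$, b, c, d, e, z}.
FOLLOW(U'): in S::=e S U', the suffix after U' is empty, so FOLLOW(U') ⊇ FOLLOW(S) = {$, b, c, d, e, z}; in S::=U' d U' b (occurrence 1), U' is followed by d U' b with FIRST {d}; in S::=U' d U' b (occurrence 2), U' is followed by b with FIRST {b}; in P::=U', the suffix after U' is empty, so FOLLOW(U') ⊇ FOLLOW(P) = {$, b, c, d, e, z}. Thus FOLLOW(U') = {$, b, c, d, e, z}.
FOLLOW(S'): in U::=S S' S' (occurrence 1), S' is followed by S' with FIRST {c, d, e, z}; in U::=S S' S' (occurrence 2), the suffix after S' is empty, so FOLLOW(S') ⊇ FOLLOW(U) = {$, c, d, e, z}; in P::=z S' z, S' is followed by z with FIRST {z}; in P::=e d c S', the suffix after S' is empty, so FOLLOW(S') ⊇ FOLLOW(P) = {$, b, c, d, e, z}. Thus FOLLOW(S') = {$, b, c, d, e, z}.

{$, b, c, d, e, z}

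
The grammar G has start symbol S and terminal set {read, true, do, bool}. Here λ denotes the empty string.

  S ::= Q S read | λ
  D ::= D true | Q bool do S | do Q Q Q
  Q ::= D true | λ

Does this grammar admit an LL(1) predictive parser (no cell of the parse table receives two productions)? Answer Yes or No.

No

FIRST(S) = {λ, bool, do, read}
FIRST(D) = {bool, do}
FIRST(Q) = {λ, bool, do}
FOLLOW(S) = {$, read, true}
FOLLOW(D) = {true}
FOLLOW(Q) = {bool, do, read, true}
Cell M[D, bool] receives both D ::= D true and D ::= Q bool do S — the grammar is not LL(1).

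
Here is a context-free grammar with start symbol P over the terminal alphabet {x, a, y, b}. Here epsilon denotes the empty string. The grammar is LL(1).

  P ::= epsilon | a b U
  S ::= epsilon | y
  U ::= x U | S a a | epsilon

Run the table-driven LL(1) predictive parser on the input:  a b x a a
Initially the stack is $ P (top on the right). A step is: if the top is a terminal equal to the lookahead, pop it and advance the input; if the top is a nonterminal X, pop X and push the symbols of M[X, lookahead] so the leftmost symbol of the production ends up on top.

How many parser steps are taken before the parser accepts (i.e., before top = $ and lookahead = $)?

     Stack    Input        Action
  1  $ P      a b x a a $  expand P ::= a b U
  2  $ U b a  a b x a a $  match a
  3  $ U b    b x a a $    match b
  4  $ U      x a a $      expand U ::= x U
  5  $ U x    x a a $      match x
  6  $ U      a a $        expand U ::= S a a
  7  $ a a S  a a $        expand S ::= epsilon
  8  $ a a    a a $        match a
  9  $ a      a $          match a
Accept reached after 9 steps.

9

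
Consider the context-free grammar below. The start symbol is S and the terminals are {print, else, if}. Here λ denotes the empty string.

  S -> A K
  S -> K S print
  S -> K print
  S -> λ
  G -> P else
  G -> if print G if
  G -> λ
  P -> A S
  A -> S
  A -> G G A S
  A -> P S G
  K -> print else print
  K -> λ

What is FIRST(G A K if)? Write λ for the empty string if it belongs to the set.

{else, if, print}

FIRST(K) = {λ, print}
FIRST(S) = {λ, else, if, print}  (via A K, K S print, K print)
FIRST(G) = {λ, else, if, print}  (via P else)
FIRST(P) = {λ, else, if, print}  (via A S)
FIRST(A) = {λ, else, if, print}  (via S, G G A S, P S G)
FIRST(G A K if): take FIRST of each symbol in turn, carrying on past any symbol whose FIRST contains λ; result {else, if, print}.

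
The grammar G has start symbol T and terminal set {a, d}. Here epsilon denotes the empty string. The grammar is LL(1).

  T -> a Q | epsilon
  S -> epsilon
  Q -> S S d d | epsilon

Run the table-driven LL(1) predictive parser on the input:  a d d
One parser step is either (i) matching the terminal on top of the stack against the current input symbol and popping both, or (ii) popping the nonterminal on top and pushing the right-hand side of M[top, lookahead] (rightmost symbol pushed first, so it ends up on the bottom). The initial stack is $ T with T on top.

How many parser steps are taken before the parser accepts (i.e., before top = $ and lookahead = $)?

     Stack      Input    Action
  1  $ T        a d d $  expand T -> a Q
  2  $ Q a      a d d $  match a
  3  $ Q        d d $    expand Q -> S S d d
  4  $ d d S S  d d $    expand S -> epsilon
  5  $ d d S    d d $    expand S -> epsilon
  6  $ d d      d d $    match d
  7  $ d        d $      match d
Accept reached after 7 steps.

7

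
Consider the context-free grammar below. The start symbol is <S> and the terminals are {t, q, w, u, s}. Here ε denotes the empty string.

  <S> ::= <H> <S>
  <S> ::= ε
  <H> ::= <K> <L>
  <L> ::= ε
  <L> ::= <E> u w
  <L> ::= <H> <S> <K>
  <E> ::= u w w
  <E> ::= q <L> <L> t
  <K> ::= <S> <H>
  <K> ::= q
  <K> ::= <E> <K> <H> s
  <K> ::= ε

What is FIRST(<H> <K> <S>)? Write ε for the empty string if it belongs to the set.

{ε, q, u}

FIRST(<E>): from <E>::=u w w we get {u}; from <E>::=q <L> <L> t we get {q}. So FIRST(<E>) = {q, u}.
FIRST(<S>): from <S>::=<H> <S> we get {ε, q, u}; from <S>::=ε we get {ε}. So FIRST(<S>) = {ε, q, u}.
FIRST(<H>): from <H>::=<K> <L> we get {ε, q, u}. So FIRST(<H>) = {ε, q, u}.
FIRST(<K>): from <K>::=<S> <H> we get {ε, q, u}; from <K>::=q we get {q}; from <K>::=<E> <K> <H> s we get {q, u}; from <K>::=ε we get {ε}. So FIRST(<K>) = {ε, q, u}.
FIRST(<L>): from <L>::=ε we get {ε}; from <L>::=<E> u w we get {q, u}; from <L>::=<H> <S> <K> we get {ε, q, u}. So FIRST(<L>) = {ε, q, u}.
FIRST(<H> <K> <S>): take FIRST of each symbol in turn, carrying on past any symbol whose FIRST contains ε; result {ε, q, u}.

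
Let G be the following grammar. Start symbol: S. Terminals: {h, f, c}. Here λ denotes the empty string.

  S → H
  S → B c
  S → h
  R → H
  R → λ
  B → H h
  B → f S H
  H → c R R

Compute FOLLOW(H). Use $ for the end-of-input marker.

{$, c, h}

FIRST(H) = {c}
FIRST(R) = {λ, c}  (via H)
FIRST(B) = {c, f}  (via H h)
FIRST(S) = {c, f, h}  (via H, B c)
FOLLOW(S) includes $ since S is the start symbol.
FOLLOW(S): in B→f S H, S is followed by H with FIRST {c}. Thus FOLLOW(S) = {$, c}.
FOLLOW(B): in S→B c, B is followed by c with FIRST {c}. Thus FOLLOW(B) = {c}.
FOLLOW(R): in H→c R R (occurrence 1), R is followed by R with FIRST {λ, c}; in H→c R R (occurrence 1), the suffix after R is nullable, so FOLLOW(R) ⊇ FOLLOW(H) = {$, c, h}; in H→c R R (occurrence 2), the suffix after R is empty, so FOLLOW(R) ⊇ FOLLOW(H) = {$, c, h}. Thus FOLLOW(R) = {$, c, h}.
FOLLOW(H): in S→H, the suffix after H is empty, so FOLLOW(H) ⊇ FOLLOW(S) = {$, c}; in R→H, the suffix after H is empty, so FOLLOW(H) ⊇ FOLLOW(R) = {$, c, h}; in B→H h, H is followed by h with FIRST {h}; in B→f S H, the suffix after H is empty, so FOLLOW(H) ⊇ FOLLOW(B) = {c}. Thus FOLLOW(H) = {$, c, h}.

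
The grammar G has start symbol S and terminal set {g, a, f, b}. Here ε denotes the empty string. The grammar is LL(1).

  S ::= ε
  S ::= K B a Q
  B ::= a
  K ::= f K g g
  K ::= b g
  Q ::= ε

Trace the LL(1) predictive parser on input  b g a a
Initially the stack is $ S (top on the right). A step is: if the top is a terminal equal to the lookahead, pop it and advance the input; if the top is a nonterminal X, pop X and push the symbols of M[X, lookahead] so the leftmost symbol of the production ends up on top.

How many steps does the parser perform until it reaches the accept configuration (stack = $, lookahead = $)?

     Stack        Input      Action
  1  $ S          b g a a $  expand S ::= K B a Q
  2  $ Q a B K    b g a a $  expand K ::= b g
  3  $ Q a B g b  b g a a $  match b
  4  $ Q a B g    g a a $    match g
  5  $ Q a B      a a $      expand B ::= a
  6  $ Q a a      a a $      match a
  7  $ Q a        a $        match a
  8  $ Q          $          expand Q ::= ε
Accept reached after 8 steps.

8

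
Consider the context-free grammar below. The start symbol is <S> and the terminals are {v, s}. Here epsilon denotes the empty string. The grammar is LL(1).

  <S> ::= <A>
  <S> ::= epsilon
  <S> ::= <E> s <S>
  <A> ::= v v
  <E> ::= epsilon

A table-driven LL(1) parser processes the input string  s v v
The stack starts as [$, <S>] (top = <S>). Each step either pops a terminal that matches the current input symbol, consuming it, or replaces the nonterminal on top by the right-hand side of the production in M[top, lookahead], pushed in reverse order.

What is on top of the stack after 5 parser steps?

v

     Stack        Input    Action
  1  $ <S>        s v v $  expand <S> ::= <E> s <S>
  2  $ <S> s <E>  s v v $  expand <E> ::= epsilon
  3  $ <S> s      s v v $  match s
  4  $ <S>        v v $    expand <S> ::= <A>
  5  $ <A>        v v $    expand <A> ::= v v
Stack after step 5: $ v v (top = v).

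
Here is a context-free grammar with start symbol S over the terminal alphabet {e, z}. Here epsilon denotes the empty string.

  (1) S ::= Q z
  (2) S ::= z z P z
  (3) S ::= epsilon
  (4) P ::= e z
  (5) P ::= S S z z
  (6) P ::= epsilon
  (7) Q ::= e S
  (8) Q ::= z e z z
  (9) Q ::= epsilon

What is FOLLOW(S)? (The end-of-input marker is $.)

{$, e, z}

FIRST(Q) = {epsilon, e, z}
FIRST(S) = {epsilon, e, z}  (via Q z)
FIRST(P) = {epsilon, e, z}  (via S S z z)
FOLLOW(S) includes $ since S is the start symbol.
FOLLOW(P): in S::=z z P z, P is followed by z with FIRST {z}. Thus FOLLOW(P) = {z}.
FOLLOW(Q): in S::=Q z, Q is followed by z with FIRST {z}. Thus FOLLOW(Q) = {z}.
FOLLOW(S): in P::=S S z z (occurrence 1), S is followed by S z z with FIRST {e, z}; in P::=S S z z (occurrence 2), S is followed by z z with FIRST {z}; in Q::=e S, the suffix after S is empty, so FOLLOW(S) ⊇ FOLLOW(Q) = {z}. Thus FOLLOW(S) = {$, e, z}.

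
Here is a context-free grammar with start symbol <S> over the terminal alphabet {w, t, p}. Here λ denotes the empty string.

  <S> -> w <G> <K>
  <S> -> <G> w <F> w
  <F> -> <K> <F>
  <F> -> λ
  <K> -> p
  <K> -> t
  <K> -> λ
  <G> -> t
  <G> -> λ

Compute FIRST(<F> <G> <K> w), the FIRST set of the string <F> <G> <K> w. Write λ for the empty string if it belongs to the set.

FIRST(<K>): from <K>->p we get {p}; from <K>->t we get {t}; from <K>->λ we get {λ}. So FIRST(<K>) = {λ, p, t}.
FIRST(<G>): from <G>->t we get {t}; from <G>->λ we get {λ}. So FIRST(<G>) = {λ, t}.
FIRST(<S>): from <S>->w <G> <K> we get {w}; from <S>-><G> w <F> w we get {t, w}. So FIRST(<S>) = {t, w}.
FIRST(<F>): from <F>-><K> <F> we get {λ, p, t}; from <F>->λ we get {λ}. So FIRST(<F>) = {λ, p, t}.
FIRST(<F> <G> <K> w): take FIRST of each symbol in turn, carrying on past any symbol whose FIRST contains λ; result {p, t, w}.

{p, t, w}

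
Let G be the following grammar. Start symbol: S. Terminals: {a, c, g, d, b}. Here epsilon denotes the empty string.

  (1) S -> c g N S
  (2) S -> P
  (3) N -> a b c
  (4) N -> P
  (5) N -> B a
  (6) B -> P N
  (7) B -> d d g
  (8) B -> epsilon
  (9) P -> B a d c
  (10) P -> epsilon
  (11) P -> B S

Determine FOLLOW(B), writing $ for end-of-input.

{$, a, c, d}

FIRST(S) = {epsilon, a, c, d}  (via P)
FIRST(N) = {epsilon, a, c, d}  (via P, B a)
FIRST(B) = {epsilon, a, c, d}  (via P N)
FIRST(P) = {epsilon, a, c, d}  (via B a d c, B S)
FOLLOW(S) includes $ since S is the start symbol.
FOLLOW(S): in S->c g N S, the suffix after S is empty (adds nothing new); in P->B S, the suffix after S is empty, so FOLLOW(S) ⊇ FOLLOW(P) = {$, a, c, d}. Thus FOLLOW(S) = {$, a, c, d}.
FOLLOW(N): in S->c g N S, N is followed by S with FIRST {epsilon, a, c, d}; in S->c g N S, the suffix after N is nullable, so FOLLOW(N) ⊇ FOLLOW(S) = {$, a, c, d}; in B->P N, the suffix after N is empty, so FOLLOW(N) ⊇ FOLLOW(B) = {$, a, c, d}. Thus FOLLOW(N) = {$, a, c, d}.
FOLLOW(B): in N->B a, B is followed by a with FIRST {a}; in P->B a d c, B is followed by a d c with FIRST {a}; in P->B S, B is followed by S with FIRST {epsilon, a, c, d}; in P->B S, the suffix after B is nullable, so FOLLOW(B) ⊇ FOLLOW(P) = {$, a, c, d}. Thus FOLLOW(B) = {$, a, c, d}.
FOLLOW(P): in S->P, the suffix after P is empty, so FOLLOW(P) ⊇ FOLLOW(S) = {$, a, c, d}; in N->P, the suffix after P is empty, so FOLLOW(P) ⊇ FOLLOW(N) = {$, a, c, d}; in B->P N, P is followed by N with FIRST {epsilon, a, c, d}; in B->P N, the suffix after P is nullable, so FOLLOW(P) ⊇ FOLLOW(B) = {$, a, c, d}. Thus FOLLOW(P) = {$, a, c, d}.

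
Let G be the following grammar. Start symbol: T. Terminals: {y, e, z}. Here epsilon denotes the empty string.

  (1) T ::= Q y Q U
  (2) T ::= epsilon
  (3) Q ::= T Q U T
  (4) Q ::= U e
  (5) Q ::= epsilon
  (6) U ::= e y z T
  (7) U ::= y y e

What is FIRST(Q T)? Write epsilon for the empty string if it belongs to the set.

{epsilon, e, y}

FIRST(U): from U::=e y z T we get {e}; from U::=y y e we get {y}. So FIRST(U) = {e, y}.
FIRST(T): from T::=Q y Q U we get {e, y}; from T::=epsilon we get {epsilon}. So FIRST(T) = {epsilon, e, y}.
FIRST(Q): from Q::=T Q U T we get {e, y}; from Q::=U e we get {e, y}; from Q::=epsilon we get {epsilon}. So FIRST(Q) = {epsilon, e, y}.
FIRST(Q T): take FIRST of each symbol in turn, carrying on past any symbol whose FIRST contains epsilon; result {epsilon, e, y}.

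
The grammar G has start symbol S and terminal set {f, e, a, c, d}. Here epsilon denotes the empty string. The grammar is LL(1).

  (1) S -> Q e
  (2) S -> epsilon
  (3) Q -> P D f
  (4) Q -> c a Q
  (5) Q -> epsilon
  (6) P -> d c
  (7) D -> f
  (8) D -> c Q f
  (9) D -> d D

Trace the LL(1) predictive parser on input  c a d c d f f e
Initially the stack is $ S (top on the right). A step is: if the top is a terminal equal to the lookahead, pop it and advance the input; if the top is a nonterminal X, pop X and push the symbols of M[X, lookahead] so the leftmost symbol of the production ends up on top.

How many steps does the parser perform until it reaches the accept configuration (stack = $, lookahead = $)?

step 1: stack=$ S  input=c a d c d f f e $  — expand S -> Q e
step 2: stack=$ e Q  input=c a d c d f f e $  — expand Q -> c a Q
step 3: stack=$ e Q a c  input=c a d c d f f e $  — match c
step 4: stack=$ e Q a  input=a d c d f f e $  — match a
step 5: stack=$ e Q  input=d c d f f e $  — expand Q -> P D f
step 6: stack=$ e f D P  input=d c d f f e $  — expand P -> d c
step 7: stack=$ e f D c d  input=d c d f f e $  — match d
step 8: stack=$ e f D c  input=c d f f e $  — match c
step 9: stack=$ e f D  input=d f f e $  — expand D -> d D
step 10: stack=$ e f D d  input=d f f e $  — match d
step 11: stack=$ e f D  input=f f e $  — expand D -> f
step 12: stack=$ e f f  input=f f e $  — match f
step 13: stack=$ e f  input=f e $  — match f
step 14: stack=$ e  input=e $  — match e
Accept reached after 14 steps.

14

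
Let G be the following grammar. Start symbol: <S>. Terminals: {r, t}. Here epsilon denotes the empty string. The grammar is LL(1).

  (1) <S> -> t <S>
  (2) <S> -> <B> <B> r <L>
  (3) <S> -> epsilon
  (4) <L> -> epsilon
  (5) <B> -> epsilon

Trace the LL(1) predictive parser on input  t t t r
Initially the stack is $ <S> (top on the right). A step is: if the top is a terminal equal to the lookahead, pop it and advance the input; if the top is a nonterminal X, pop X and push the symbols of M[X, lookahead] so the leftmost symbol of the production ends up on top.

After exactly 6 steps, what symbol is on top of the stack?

     Stack    Input      Action
  1  $ <S>    t t t r $  expand <S> -> t <S>
  2  $ <S> t  t t t r $  match t
  3  $ <S>    t t r $    expand <S> -> t <S>
  4  $ <S> t  t t r $    match t
  5  $ <S>    t r $      expand <S> -> t <S>
  6  $ <S> t  t r $      match t
Stack after step 6: $ <S> (top = <S>).

<S>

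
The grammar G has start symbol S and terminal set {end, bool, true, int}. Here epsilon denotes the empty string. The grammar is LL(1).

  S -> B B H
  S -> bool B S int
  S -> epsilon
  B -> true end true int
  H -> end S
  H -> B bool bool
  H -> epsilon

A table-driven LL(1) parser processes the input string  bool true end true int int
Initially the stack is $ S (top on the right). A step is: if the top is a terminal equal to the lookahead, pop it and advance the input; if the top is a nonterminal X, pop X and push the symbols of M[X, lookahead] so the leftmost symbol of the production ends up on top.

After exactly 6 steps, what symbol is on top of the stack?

     Stack                      Input                         Action
  1  $ S                        bool true end true int int $  expand S -> bool B S int
  2  $ int S B bool             bool true end true int int $  match bool
  3  $ int S B                  true end true int int $       expand B -> true end true int
  4  $ int S int true end true  true end true int int $       match true
  5  $ int S int true end       end true int int $            match end
  6  $ int S int true           true int int $                match true
Stack after step 6: $ int S int (top = int).

int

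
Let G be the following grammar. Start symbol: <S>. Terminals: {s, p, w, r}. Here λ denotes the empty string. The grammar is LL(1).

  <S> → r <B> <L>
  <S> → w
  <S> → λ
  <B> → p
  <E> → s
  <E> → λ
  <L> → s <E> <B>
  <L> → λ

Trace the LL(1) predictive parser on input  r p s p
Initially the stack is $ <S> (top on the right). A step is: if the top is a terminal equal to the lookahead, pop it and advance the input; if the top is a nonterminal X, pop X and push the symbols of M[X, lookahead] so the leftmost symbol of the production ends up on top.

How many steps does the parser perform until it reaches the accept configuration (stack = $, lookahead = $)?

step 1: stack=$ <S>  input=r p s p $  — expand <S> → r <B> <L>
step 2: stack=$ <L> <B> r  input=r p s p $  — match r
step 3: stack=$ <L> <B>  input=p s p $  — expand <B> → p
step 4: stack=$ <L> p  input=p s p $  — match p
step 5: stack=$ <L>  input=s p $  — expand <L> → s <E> <B>
step 6: stack=$ <B> <E> s  input=s p $  — match s
step 7: stack=$ <B> <E>  input=p $  — expand <E> → λ
step 8: stack=$ <B>  input=p $  — expand <B> → p
step 9: stack=$ p  input=p $  — match p
Accept reached after 9 steps.

9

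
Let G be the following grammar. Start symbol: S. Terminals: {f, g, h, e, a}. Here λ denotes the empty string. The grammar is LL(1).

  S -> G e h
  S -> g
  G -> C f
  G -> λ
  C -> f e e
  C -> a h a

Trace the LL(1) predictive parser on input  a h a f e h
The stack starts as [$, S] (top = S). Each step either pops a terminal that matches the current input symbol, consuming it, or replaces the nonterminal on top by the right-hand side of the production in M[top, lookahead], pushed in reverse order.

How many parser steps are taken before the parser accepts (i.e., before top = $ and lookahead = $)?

     Stack          Input          Action
  1  $ S            a h a f e h $  expand S -> G e h
  2  $ h e G        a h a f e h $  expand G -> C f
  3  $ h e f C      a h a f e h $  expand C -> a h a
  4  $ h e f a h a  a h a f e h $  match a
  5  $ h e f a h    h a f e h $    match h
  6  $ h e f a      a f e h $      match a
  7  $ h e f        f e h $        match f
  8  $ h e          e h $          match e
  9  $ h            h $            match h
Accept reached after 9 steps.

9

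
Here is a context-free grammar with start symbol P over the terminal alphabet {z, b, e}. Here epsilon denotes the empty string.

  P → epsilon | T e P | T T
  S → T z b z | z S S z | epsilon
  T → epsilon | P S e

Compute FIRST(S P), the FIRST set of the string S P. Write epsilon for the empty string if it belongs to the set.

FIRST(P) = {epsilon, e, z}  (via T e P, T T)
FIRST(S) = {epsilon, e, z}  (via T z b z)
FIRST(T) = {epsilon, e, z}  (via P S e)
FIRST(S P): take FIRST of each symbol in turn, carrying on past any symbol whose FIRST contains epsilon; result {epsilon, e, z}.

{epsilon, e, z}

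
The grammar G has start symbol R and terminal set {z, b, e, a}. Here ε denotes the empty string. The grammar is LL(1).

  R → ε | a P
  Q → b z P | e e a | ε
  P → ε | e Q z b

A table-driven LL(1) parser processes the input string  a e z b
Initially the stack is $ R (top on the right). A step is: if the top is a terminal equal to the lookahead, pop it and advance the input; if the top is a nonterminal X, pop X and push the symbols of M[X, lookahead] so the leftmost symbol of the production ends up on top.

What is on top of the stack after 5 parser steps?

     Stack      Input      Action
  1  $ R        a e z b $  expand R → a P
  2  $ P a      a e z b $  match a
  3  $ P        e z b $    expand P → e Q z b
  4  $ b z Q e  e z b $    match e
  5  $ b z Q    z b $      expand Q → ε
Stack after step 5: $ b z (top = z).

z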